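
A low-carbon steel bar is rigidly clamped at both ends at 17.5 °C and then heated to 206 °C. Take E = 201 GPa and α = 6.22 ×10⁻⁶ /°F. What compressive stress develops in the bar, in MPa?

424 MPa

α = 6.22×10⁻⁶/°F × 9/5 = 11.2×10⁻⁶/K.
ΔT = 188.5 K. Constrained thermal stress σ = E·α·ΔT = 201.0×10³ MPa × 11.2×10⁻⁶ × 188.5 = 424 MPa (compressive).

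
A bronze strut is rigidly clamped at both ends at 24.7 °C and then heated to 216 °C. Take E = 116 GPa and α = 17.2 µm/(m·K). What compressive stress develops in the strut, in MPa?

382 MPa

ΔT = 191.3 K. Constrained thermal stress σ = E·α·ΔT = 116.0×10³ MPa × 17.2×10⁻⁶ × 191.3 = 382 MPa (compressive).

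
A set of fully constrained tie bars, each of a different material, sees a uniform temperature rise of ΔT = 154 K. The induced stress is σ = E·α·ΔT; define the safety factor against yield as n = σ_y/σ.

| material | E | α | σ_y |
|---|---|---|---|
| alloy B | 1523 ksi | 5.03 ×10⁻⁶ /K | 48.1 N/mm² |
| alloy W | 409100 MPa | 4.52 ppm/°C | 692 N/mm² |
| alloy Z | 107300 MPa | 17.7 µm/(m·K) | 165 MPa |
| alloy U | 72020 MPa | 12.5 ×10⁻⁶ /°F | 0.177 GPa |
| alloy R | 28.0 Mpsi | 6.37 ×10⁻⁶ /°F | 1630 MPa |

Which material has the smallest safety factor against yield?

alloy Z

Converting E to GPa, α to ×10⁻⁶/K, σ_y to MPa, then σ and n for each:
  alloy B: E = 10.50, α = 5.03, σ_y = 48.10 → σ = 8.13 MPa, n = 5.91
  alloy W: E = 409.1, α = 4.52, σ_y = 692.0 → σ = 285 MPa, n = 2.43
  alloy Z: E = 107.3, α = 17.7, σ_y = 165.0 → σ = 292 MPa, n = 0.564
  alloy U: E = 72.02, α = 22.5, σ_y = 177.0 → σ = 250 MPa, n = 0.709
  alloy R: E = 193.1, α = 11.5, σ_y = 1630 → σ = 341 MPa, n = 4.78
Smallest n: alloy Z with n = 0.564.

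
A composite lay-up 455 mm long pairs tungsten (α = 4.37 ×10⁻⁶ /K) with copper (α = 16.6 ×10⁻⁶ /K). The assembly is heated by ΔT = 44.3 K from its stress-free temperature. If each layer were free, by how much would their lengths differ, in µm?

Δα = |4.37 − 16.6|×10⁻⁶/K = 12.2×10⁻⁶/K.
ΔL_mismatch = Δα·L·ΔT = 12.2×10⁻⁶ × 455.0 mm × 44.3 K = 247 µm.

247 µm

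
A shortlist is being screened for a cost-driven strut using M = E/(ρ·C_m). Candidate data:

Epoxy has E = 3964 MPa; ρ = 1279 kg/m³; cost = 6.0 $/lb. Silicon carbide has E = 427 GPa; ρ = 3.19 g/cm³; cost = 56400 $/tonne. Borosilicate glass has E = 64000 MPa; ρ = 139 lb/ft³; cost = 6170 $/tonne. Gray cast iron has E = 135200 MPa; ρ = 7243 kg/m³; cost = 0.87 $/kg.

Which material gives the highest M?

gray cast iron

In SI units:
  epoxy: E = 3.964 GPa, ρ = 1279 kg/m³, cost = 13.23 $/kg
  silicon carbide: E = 427.0 GPa, ρ = 3190 kg/m³, cost = 56.40 $/kg
  borosilicate glass: E = 64.00 GPa, ρ = 2227 kg/m³, cost = 6.170 $/kg
  gray cast iron: E = 135.2 GPa, ρ = 7243 kg/m³, cost = 0.8700 $/kg
  gray cast iron: M = 21.5 MN·m per $
  borosilicate glass: M = 4.66 MN·m per $
  silicon carbide: M = 2.37 MN·m per $
  epoxy: M = 0.234 MN·m per $
Gray cast iron has the largest M.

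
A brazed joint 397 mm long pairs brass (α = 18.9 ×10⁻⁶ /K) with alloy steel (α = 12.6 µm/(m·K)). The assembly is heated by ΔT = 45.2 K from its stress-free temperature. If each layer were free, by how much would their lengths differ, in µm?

Δα = |18.9 − 12.6|×10⁻⁶/K = 6.30×10⁻⁶/K.
ΔL_mismatch = Δα·L·ΔT = 6.30×10⁻⁶ × 397.0 mm × 45.2 K = 113 µm.

113 µm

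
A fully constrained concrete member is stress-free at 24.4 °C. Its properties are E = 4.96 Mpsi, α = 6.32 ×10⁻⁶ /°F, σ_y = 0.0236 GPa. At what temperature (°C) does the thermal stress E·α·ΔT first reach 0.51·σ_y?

55.3 °C

E = 4.96 Mpsi = 34.20 GPa.
α = 6.32×10⁻⁶/°F × 9/5 = 11.4×10⁻⁶/K.
σ_y = 0.0236 GPa = 23.60 MPa.
E·α·ΔT = 12.04 MPa ⇒ ΔT = 12.04 / (34.20×10³ × 11.4×10⁻⁶) = 30.94 K.
T = 24.4 + 30.94 = 55.34 °C.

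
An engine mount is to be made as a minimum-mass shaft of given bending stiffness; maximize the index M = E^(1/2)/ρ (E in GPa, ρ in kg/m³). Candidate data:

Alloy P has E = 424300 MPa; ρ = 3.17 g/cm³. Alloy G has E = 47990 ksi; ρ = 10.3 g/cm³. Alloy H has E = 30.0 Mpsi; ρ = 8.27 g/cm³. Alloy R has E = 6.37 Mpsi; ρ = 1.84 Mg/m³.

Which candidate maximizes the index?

Normalizing units and computing the index:
  alloy P: E = 424.3 GPa, ρ = 3170 kg/m³
  alloy G: E = 330.9 GPa, ρ = 10300 kg/m³
  alloy H: E = 206.8 GPa, ρ = 8270 kg/m³
  alloy R: E = 43.92 GPa, ρ = 1840 kg/m³
  alloy P: M = 6.50×10⁻³
  alloy R: M = 3.60×10⁻³
  alloy G: M = 1.77×10⁻³
  alloy H: M = 1.74×10⁻³
The maximum is for alloy P.

alloy P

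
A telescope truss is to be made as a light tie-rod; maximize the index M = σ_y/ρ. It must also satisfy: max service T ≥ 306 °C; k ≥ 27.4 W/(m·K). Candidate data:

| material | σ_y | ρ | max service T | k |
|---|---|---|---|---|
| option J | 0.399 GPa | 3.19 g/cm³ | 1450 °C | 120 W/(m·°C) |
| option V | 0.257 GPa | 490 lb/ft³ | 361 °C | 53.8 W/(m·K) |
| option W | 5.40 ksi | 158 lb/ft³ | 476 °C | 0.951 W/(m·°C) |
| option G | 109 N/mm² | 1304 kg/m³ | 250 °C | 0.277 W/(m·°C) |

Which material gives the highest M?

option J

Screen on constraints: max service T ≥ 306 °C; k ≥ 27.4 W/(m·K). Survivors: option J, option V.
Putting every candidate on a common basis:
  option J: σ_y = 399.0 MPa, ρ = 3190 kg/m³
  option V: σ_y = 257.0 MPa, ρ = 7849 kg/m³
  option J: M = 125 kN·m/kg
  option V: M = 32.7 kN·m/kg
Option J ranks first.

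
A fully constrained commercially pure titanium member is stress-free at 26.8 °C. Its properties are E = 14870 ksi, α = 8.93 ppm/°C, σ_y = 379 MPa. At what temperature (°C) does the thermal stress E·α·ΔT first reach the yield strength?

441 °C

E = 14870 ksi = 102.5 GPa.
E·α·ΔT = 379.0 MPa ⇒ ΔT = 379.0 / (102.5×10³ × 8.93×10⁻⁶) = 414.0 K.
T = 26.8 + 414.0 = 440.8 °C.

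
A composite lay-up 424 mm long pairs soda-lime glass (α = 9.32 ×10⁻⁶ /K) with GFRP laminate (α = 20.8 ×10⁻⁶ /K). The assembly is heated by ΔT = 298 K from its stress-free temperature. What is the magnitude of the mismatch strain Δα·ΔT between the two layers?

Δα = |9.32 − 20.8|×10⁻⁶/K = 11.5×10⁻⁶/K.
Mismatch strain = Δα·ΔT = 11.5×10⁻⁶ × 298.0 = 3.42×10⁻³.

3.42×10⁻³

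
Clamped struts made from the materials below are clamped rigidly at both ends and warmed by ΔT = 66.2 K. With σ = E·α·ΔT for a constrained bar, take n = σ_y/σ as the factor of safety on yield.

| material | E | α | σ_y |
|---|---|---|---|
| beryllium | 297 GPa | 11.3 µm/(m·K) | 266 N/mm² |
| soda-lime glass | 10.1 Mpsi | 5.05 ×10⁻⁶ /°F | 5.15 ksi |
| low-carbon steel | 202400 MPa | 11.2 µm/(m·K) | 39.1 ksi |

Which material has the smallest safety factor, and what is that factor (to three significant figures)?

In consistent units (E in GPa, α in ×10⁻⁶/K, σ_y in MPa):
  beryllium: E = 297.0, α = 11.3, σ_y = 266.0 → σ = 222 MPa, n = 1.20
  soda-lime glass: E = 69.64, α = 9.09, σ_y = 35.51 → σ = 41.9 MPa, n = 0.847
  low-carbon steel: E = 202.4, α = 11.2, σ_y = 269.6 → σ = 150 MPa, n = 1.80
Soda-lime glass has the lowest safety factor, n = 0.847.

soda-lime glass, n = 0.847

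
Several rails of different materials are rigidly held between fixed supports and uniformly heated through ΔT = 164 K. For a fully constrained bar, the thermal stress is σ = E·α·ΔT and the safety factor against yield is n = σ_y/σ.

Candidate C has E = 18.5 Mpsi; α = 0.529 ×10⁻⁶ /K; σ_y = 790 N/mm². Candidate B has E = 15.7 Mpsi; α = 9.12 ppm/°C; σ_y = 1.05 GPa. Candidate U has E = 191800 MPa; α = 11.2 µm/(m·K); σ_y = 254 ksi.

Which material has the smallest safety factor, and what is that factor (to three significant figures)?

candidate U, n = 4.97

Per material, after unit conversion:
  candidate C: E = 127.6, α = 0.529, σ_y = 790.0 → σ = 11.1 MPa, n = 71.4
  candidate B: E = 108.2, α = 9.12, σ_y = 1050 → σ = 162 MPa, n = 6.49
  candidate U: E = 191.8, α = 11.2, σ_y = 1751 → σ = 352 MPa, n = 4.97
Smallest n: candidate U with n = 4.97.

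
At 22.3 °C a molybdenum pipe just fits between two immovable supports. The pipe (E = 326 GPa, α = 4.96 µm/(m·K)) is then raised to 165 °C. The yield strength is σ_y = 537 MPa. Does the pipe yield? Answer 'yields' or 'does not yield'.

does not yield

ΔT = 142.7 K. Constrained thermal stress σ = E·α·ΔT = 326.0×10³ MPa × 4.96×10⁻⁶ × 142.7 = 231 MPa (compressive).
Compare to σ_y = 537 MPa: σ < σ_y, so it does not yield.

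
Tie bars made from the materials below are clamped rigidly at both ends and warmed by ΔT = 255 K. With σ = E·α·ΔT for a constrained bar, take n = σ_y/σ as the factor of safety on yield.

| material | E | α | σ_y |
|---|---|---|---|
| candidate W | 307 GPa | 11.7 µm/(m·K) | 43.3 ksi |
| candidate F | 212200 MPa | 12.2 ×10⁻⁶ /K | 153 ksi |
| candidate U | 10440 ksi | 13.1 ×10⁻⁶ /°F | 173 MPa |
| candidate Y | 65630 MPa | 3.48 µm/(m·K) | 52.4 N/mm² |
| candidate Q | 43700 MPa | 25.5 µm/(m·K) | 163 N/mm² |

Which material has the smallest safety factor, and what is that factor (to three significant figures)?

Converting E to GPa, α to ×10⁻⁶/K, σ_y to MPa, then σ and n for each:
  candidate W: E = 307.0, α = 11.7, σ_y = 298.5 → σ = 916 MPa, n = 0.326
  candidate F: E = 212.2, α = 12.2, σ_y = 1055 → σ = 660 MPa, n = 1.60
  candidate U: E = 71.98, α = 23.6, σ_y = 173.0 → σ = 433 MPa, n = 0.400
  candidate Y: E = 65.63, α = 3.48, σ_y = 52.40 → σ = 58.2 MPa, n = 0.900
  candidate Q: E = 43.70, α = 25.5, σ_y = 163.0 → σ = 284 MPa, n = 0.574
The minimum is candidate W at n = 0.326.

candidate W, n = 0.326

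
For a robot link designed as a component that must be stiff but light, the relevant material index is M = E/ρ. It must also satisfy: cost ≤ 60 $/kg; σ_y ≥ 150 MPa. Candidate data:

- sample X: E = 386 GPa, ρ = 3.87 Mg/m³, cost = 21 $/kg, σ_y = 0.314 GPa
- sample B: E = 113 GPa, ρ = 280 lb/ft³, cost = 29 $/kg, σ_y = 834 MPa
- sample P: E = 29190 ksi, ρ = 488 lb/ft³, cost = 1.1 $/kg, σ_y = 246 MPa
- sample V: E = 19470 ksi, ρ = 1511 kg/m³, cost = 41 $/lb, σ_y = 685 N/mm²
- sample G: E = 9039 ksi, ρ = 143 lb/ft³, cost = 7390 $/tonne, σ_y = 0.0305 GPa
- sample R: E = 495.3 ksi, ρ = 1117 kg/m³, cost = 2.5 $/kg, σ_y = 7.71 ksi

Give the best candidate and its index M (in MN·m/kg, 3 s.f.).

sample X, M = 99.7 MN·m/kg

Screen on constraints: cost ≤ 60 $/kg; σ_y ≥ 150 MPa. Survivors: sample X, sample B, sample P.
Normalizing units and computing the index:
  sample X: E = 386.0 GPa, ρ = 3870 kg/m³
  sample B: E = 113.0 GPa, ρ = 4485 kg/m³
  sample P: E = 201.3 GPa, ρ = 7817 kg/m³
  sample X: M = 99.7 MN·m/kg
  sample P: M = 25.7 MN·m/kg
  sample B: M = 25.2 MN·m/kg
The maximum is for sample X.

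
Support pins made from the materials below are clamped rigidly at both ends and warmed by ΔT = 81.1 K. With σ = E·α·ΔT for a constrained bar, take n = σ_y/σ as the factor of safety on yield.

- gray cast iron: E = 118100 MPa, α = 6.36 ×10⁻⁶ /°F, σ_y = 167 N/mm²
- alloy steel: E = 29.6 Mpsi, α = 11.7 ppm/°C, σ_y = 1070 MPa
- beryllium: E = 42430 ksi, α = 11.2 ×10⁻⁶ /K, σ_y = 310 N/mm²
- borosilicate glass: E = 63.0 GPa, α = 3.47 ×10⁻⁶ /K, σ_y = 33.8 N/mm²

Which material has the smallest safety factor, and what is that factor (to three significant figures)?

Converting E to GPa, α to ×10⁻⁶/K, σ_y to MPa, then σ and n for each:
  gray cast iron: E = 118.1, α = 11.4, σ_y = 167.0 → σ = 110 MPa, n = 1.52
  alloy steel: E = 204.1, α = 11.7, σ_y = 1070 → σ = 194 MPa, n = 5.53
  beryllium: E = 292.5, α = 11.2, σ_y = 310.0 → σ = 266 MPa, n = 1.17
  borosilicate glass: E = 63.00, α = 3.47, σ_y = 33.80 → σ = 17.7 MPa, n = 1.91
Smallest n: beryllium with n = 1.17.

beryllium, n = 1.17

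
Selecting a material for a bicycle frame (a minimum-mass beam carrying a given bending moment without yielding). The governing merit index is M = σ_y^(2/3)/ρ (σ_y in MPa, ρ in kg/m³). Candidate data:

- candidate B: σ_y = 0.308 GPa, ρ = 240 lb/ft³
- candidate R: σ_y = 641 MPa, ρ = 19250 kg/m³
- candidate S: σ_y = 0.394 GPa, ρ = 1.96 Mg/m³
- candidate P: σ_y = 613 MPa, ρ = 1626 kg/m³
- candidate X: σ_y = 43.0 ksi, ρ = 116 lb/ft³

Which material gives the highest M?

candidate P

Convert each candidate to consistent units, then evaluate M:
  candidate B: σ_y = 308.0 MPa, ρ = 3844 kg/m³
  candidate R: σ_y = 641.0 MPa, ρ = 19250 kg/m³
  candidate S: σ_y = 394.0 MPa, ρ = 1960 kg/m³
  candidate P: σ_y = 613.0 MPa, ρ = 1626 kg/m³
  candidate X: σ_y = 296.5 MPa, ρ = 1858 kg/m³
  candidate P: M = 44.4×10⁻³
  candidate S: M = 27.4×10⁻³
  candidate X: M = 23.9×10⁻³
  candidate B: M = 11.9×10⁻³
  candidate R: M = 3.86×10⁻³
Candidate P ranks first.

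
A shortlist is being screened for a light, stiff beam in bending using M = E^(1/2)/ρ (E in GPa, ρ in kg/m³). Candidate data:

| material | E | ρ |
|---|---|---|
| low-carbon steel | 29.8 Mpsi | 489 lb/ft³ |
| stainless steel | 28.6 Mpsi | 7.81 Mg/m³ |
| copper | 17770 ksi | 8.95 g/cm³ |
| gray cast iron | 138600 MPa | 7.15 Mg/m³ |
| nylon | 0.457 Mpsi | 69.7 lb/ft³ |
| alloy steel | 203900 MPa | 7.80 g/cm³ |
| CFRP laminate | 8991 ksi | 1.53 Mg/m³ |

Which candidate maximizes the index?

CFRP laminate

After converting to SI:
  low-carbon steel: E = 205.5 GPa, ρ = 7833 kg/m³
  stainless steel: E = 197.2 GPa, ρ = 7810 kg/m³
  copper: E = 122.5 GPa, ρ = 8950 kg/m³
  gray cast iron: E = 138.6 GPa, ρ = 7150 kg/m³
  nylon: E = 3.151 GPa, ρ = 1116 kg/m³
  alloy steel: E = 203.9 GPa, ρ = 7800 kg/m³
  CFRP laminate: E = 61.99 GPa, ρ = 1530 kg/m³
  CFRP laminate: M = 5.15×10⁻³
  alloy steel: M = 1.83×10⁻³
  low-carbon steel: M = 1.83×10⁻³
  stainless steel: M = 1.80×10⁻³
  gray cast iron: M = 1.65×10⁻³
  nylon: M = 1.59×10⁻³
  copper: M = 1.24×10⁻³
CFRP laminate has the largest M.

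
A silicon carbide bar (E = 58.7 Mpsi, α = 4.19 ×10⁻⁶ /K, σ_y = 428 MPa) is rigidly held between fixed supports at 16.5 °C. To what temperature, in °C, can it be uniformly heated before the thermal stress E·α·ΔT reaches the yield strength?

269 °C

E = 58.7 Mpsi = 404.7 GPa.
E·α·ΔT = 428.0 MPa ⇒ ΔT = 428.0 / (404.7×10³ × 4.19×10⁻⁶) = 252.4 K.
T = 16.5 + 252.4 = 268.9 °C.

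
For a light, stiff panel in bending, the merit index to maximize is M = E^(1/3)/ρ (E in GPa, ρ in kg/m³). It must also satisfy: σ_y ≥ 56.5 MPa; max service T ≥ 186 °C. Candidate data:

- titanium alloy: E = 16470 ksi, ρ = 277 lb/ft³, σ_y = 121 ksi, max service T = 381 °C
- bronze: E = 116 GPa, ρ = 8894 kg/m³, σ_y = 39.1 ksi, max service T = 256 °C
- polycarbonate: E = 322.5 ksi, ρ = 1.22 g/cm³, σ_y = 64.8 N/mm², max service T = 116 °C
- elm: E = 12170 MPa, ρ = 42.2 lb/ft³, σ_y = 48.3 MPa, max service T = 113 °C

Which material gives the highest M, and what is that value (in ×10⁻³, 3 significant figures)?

titanium alloy, M = 1.09×10⁻³

Screen on constraints: σ_y ≥ 56.5 MPa; max service T ≥ 186 °C. Survivors: titanium alloy, bronze.
Normalizing units and computing the index:
  titanium alloy: E = 113.6 GPa, ρ = 4437 kg/m³
  bronze: E = 116.0 GPa, ρ = 8894 kg/m³
  titanium alloy: M = 1.09×10⁻³
  bronze: M = 0.548×10⁻³
Highest index: titanium alloy.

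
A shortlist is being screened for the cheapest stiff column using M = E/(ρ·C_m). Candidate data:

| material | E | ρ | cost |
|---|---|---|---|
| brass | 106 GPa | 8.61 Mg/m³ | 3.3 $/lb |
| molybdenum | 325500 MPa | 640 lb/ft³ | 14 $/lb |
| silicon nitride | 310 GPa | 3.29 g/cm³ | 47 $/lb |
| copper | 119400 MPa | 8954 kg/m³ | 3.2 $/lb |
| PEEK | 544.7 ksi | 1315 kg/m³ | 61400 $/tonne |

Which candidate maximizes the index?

Normalizing units and computing the index:
  brass: E = 106.0 GPa, ρ = 8610 kg/m³, cost = 7.275 $/kg
  molybdenum: E = 325.5 GPa, ρ = 10250 kg/m³, cost = 30.86 $/kg
  silicon nitride: E = 310.0 GPa, ρ = 3290 kg/m³, cost = 103.6 $/kg
  copper: E = 119.4 GPa, ρ = 8954 kg/m³, cost = 7.055 $/kg
  PEEK: E = 3.756 GPa, ρ = 1315 kg/m³, cost = 61.40 $/kg
  copper: M = 1.89 MN·m per $
  brass: M = 1.69 MN·m per $
  molybdenum: M = 1.03 MN·m per $
  silicon nitride: M = 0.909 MN·m per $
  PEEK: M = 0.0465 MN·m per $
Copper ranks first.

copper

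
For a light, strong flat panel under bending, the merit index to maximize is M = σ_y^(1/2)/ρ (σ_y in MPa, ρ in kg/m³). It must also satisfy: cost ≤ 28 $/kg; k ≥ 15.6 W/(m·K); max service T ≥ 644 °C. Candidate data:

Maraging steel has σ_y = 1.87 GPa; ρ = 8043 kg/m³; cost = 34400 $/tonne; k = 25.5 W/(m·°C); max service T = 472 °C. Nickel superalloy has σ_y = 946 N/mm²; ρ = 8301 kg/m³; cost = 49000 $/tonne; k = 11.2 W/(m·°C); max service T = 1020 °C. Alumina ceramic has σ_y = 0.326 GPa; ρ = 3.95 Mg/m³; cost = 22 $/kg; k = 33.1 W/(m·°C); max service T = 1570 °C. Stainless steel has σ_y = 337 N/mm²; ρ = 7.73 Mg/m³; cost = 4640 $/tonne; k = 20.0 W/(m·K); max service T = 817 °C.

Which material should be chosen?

alumina ceramic

Screen on constraints: cost ≤ 28 $/kg; k ≥ 15.6 W/(m·K); max service T ≥ 644 °C. Survivors: alumina ceramic, stainless steel.
Normalizing units and computing the index:
  alumina ceramic: σ_y = 326.0 MPa, ρ = 3950 kg/m³
  stainless steel: σ_y = 337.0 MPa, ρ = 7730 kg/m³
  alumina ceramic: M = 4.57×10⁻³
  stainless steel: M = 2.37×10⁻³
Alumina ceramic has the largest M.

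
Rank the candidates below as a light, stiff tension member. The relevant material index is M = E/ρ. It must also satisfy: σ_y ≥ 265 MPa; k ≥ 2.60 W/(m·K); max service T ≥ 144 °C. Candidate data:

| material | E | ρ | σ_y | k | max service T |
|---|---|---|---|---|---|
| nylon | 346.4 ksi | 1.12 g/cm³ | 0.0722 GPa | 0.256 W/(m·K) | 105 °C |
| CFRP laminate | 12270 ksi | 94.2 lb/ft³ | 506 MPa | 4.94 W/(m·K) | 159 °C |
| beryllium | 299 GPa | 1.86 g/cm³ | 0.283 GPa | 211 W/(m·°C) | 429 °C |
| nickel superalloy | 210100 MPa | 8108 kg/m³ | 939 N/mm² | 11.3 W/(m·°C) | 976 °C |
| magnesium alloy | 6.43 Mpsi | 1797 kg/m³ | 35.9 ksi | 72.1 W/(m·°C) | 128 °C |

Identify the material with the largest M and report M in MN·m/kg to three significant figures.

beryllium, M = 161 MN·m/kg

Screen on constraints: σ_y ≥ 265 MPa; k ≥ 2.60 W/(m·K); max service T ≥ 144 °C. Survivors: CFRP laminate, beryllium, nickel superalloy.
After converting to SI:
  CFRP laminate: E = 84.60 GPa, ρ = 1509 kg/m³
  beryllium: E = 299.0 GPa, ρ = 1860 kg/m³
  nickel superalloy: E = 210.1 GPa, ρ = 8108 kg/m³
  beryllium: M = 161 MN·m/kg
  CFRP laminate: M = 56.1 MN·m/kg
  nickel superalloy: M = 25.9 MN·m/kg
Beryllium ranks first.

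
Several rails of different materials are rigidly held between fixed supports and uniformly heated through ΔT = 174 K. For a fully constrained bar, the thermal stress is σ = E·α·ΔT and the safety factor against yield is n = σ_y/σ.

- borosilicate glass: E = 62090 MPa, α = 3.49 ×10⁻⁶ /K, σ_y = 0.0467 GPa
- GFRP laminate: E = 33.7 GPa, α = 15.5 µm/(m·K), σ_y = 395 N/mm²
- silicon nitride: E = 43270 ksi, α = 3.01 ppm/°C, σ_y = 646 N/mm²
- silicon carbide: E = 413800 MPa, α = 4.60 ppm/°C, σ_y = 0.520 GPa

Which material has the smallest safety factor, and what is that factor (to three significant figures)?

Converting E to GPa, α to ×10⁻⁶/K, σ_y to MPa, then σ and n for each:
  borosilicate glass: E = 62.09, α = 3.49, σ_y = 46.70 → σ = 37.7 MPa, n = 1.24
  GFRP laminate: E = 33.70, α = 15.5, σ_y = 395.0 → σ = 90.9 MPa, n = 4.35
  silicon nitride: E = 298.3, α = 3.01, σ_y = 646.0 → σ = 156 MPa, n = 4.13
  silicon carbide: E = 413.8, α = 4.60, σ_y = 520.0 → σ = 331 MPa, n = 1.57
The minimum is borosilicate glass at n = 1.24.

borosilicate glass, n = 1.24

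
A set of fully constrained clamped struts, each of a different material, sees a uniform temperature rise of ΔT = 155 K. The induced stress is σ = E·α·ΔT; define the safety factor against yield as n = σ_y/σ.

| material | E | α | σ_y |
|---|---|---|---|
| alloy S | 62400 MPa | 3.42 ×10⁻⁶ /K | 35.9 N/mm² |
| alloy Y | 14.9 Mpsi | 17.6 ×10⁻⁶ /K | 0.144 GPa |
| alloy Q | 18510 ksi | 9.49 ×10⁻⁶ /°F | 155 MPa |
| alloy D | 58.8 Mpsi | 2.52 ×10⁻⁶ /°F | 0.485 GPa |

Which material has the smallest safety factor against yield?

In consistent units (E in GPa, α in ×10⁻⁶/K, σ_y in MPa):
  alloy S: E = 62.40, α = 3.42, σ_y = 35.90 → σ = 33.1 MPa, n = 1.09
  alloy Y: E = 102.7, α = 17.6, σ_y = 144.0 → σ = 280 MPa, n = 0.514
  alloy Q: E = 127.6, α = 17.1, σ_y = 155.0 → σ = 338 MPa, n = 0.459
  alloy D: E = 405.4, α = 4.54, σ_y = 485.0 → σ = 285 MPa, n = 1.70
Smallest n: alloy Q with n = 0.459.

alloy Q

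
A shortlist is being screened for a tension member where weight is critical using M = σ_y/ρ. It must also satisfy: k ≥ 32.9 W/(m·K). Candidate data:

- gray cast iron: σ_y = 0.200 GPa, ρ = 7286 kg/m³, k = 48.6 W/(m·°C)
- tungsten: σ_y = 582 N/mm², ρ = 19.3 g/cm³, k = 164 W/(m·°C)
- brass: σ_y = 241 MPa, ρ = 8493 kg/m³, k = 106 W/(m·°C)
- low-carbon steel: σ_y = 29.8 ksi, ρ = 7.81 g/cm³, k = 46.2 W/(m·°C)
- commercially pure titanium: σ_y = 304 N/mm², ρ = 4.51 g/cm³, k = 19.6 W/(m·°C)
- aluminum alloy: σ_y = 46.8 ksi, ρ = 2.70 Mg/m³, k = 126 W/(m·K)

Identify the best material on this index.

aluminum alloy

Screen on constraints: k ≥ 32.9 W/(m·K). Survivors: gray cast iron, tungsten, brass, low-carbon steel, aluminum alloy.
After converting to SI:
  gray cast iron: σ_y = 200.0 MPa, ρ = 7286 kg/m³
  tungsten: σ_y = 582.0 MPa, ρ = 19300 kg/m³
  brass: σ_y = 241.0 MPa, ρ = 8493 kg/m³
  low-carbon steel: σ_y = 205.5 MPa, ρ = 7810 kg/m³
  aluminum alloy: σ_y = 322.7 MPa, ρ = 2700 kg/m³
  aluminum alloy: M = 120 kN·m/kg
  tungsten: M = 30.2 kN·m/kg
  brass: M = 28.4 kN·m/kg
  gray cast iron: M = 27.4 kN·m/kg
  low-carbon steel: M = 26.3 kN·m/kg
The maximum is for aluminum alloy.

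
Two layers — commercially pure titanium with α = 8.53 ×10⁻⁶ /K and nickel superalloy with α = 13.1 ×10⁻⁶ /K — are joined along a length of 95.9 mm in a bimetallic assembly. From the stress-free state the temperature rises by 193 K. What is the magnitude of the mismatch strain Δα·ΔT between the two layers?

8.82×10⁻⁴

Δα = |8.53 − 13.1|×10⁻⁶/K = 4.57×10⁻⁶/K.
Mismatch strain = Δα·ΔT = 4.57×10⁻⁶ × 193.0 = 8.82×10⁻⁴.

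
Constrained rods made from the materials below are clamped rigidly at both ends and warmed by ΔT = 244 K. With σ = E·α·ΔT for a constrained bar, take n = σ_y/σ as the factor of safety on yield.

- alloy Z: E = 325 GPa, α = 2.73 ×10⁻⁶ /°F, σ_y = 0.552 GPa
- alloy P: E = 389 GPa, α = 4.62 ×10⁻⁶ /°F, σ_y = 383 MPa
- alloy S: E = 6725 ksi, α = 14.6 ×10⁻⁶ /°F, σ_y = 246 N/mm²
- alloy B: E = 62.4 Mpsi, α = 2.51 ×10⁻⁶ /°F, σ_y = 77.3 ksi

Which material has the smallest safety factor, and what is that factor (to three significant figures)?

Per material, after unit conversion:
  alloy Z: E = 325.0, α = 4.91, σ_y = 552.0 → σ = 390 MPa, n = 1.42
  alloy P: E = 389.0, α = 8.32, σ_y = 383.0 → σ = 789 MPa, n = 0.485
  alloy S: E = 46.37, α = 26.3, σ_y = 246.0 → σ = 297 MPa, n = 0.827
  alloy B: E = 430.2, α = 4.52, σ_y = 533.0 → σ = 474 MPa, n = 1.12
Alloy P has the lowest safety factor, n = 0.485.

alloy P, n = 0.485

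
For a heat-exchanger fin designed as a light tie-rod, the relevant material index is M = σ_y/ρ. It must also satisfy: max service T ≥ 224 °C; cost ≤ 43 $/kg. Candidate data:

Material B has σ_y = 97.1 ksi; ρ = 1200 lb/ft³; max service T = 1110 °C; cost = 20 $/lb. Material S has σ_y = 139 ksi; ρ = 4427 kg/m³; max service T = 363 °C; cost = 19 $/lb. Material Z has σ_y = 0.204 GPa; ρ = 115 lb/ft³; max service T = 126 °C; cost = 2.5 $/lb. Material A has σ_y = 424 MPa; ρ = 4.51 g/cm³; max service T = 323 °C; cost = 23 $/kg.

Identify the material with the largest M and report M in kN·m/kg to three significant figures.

Screen on constraints: max service T ≥ 224 °C; cost ≤ 43 $/kg. Survivors: material S, material A.
Convert each candidate to consistent units, then evaluate M:
  material S: σ_y = 958.4 MPa, ρ = 4427 kg/m³
  material A: σ_y = 424.0 MPa, ρ = 4510 kg/m³
  material S: M = 216 kN·m/kg
  material A: M = 94.0 kN·m/kg
The maximum is for material S.

material S, M = 216 kN·m/kg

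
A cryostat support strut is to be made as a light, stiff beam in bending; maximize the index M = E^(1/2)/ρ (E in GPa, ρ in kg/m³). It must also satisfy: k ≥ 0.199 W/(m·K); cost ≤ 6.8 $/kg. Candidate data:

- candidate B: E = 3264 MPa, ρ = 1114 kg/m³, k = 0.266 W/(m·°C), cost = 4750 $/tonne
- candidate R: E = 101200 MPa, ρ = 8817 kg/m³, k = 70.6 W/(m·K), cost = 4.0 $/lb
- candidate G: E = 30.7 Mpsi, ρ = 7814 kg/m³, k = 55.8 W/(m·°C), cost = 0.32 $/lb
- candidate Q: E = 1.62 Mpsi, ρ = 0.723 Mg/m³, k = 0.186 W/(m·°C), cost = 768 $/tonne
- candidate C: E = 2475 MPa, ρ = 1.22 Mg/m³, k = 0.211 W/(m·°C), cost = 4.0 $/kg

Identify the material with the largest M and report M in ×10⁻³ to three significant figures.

Screen on constraints: k ≥ 0.199 W/(m·K); cost ≤ 6.8 $/kg. Survivors: candidate B, candidate G, candidate C.
In SI units:
  candidate B: E = 3.264 GPa, ρ = 1114 kg/m³
  candidate G: E = 211.7 GPa, ρ = 7814 kg/m³
  candidate C: E = 2.475 GPa, ρ = 1220 kg/m³
  candidate G: M = 1.86×10⁻³
  candidate B: M = 1.62×10⁻³
  candidate C: M = 1.29×10⁻³
Highest index: candidate G.

candidate G, M = 1.86×10⁻³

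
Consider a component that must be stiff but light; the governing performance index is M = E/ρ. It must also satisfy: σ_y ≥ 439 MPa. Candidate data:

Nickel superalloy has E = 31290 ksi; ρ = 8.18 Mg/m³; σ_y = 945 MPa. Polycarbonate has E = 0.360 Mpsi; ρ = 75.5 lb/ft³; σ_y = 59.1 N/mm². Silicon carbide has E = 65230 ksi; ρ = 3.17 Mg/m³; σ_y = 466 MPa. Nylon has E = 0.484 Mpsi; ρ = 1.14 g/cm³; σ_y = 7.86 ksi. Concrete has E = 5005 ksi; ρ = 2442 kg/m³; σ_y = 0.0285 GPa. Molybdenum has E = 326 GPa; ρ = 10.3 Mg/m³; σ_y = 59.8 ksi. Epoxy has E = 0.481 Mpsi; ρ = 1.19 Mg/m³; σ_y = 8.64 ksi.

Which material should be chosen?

silicon carbide

Screen on constraints: σ_y ≥ 439 MPa. Survivors: nickel superalloy, silicon carbide.
Convert each candidate to consistent units, then evaluate M:
  nickel superalloy: E = 215.7 GPa, ρ = 8180 kg/m³
  silicon carbide: E = 449.7 GPa, ρ = 3170 kg/m³
  silicon carbide: M = 142 MN·m/kg
  nickel superalloy: M = 26.4 MN·m/kg
Silicon carbide ranks first.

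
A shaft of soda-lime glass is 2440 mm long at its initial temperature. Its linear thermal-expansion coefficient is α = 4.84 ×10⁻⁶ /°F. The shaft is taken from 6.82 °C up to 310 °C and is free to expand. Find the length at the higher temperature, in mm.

2446.4 mm

Convert α: 4.84×10⁻⁶/°F × (9/5) = 8.71×10⁻⁶/K.
ΔT = 310 − 6.82 = 303.2 K.
ΔL = α·L₀·ΔT = 8.71×10⁻⁶ × 2440 mm × 303.2 K = 6.44 mm.
L = L₀ + ΔL = 2440 + 6.44 = 2446.4 mm.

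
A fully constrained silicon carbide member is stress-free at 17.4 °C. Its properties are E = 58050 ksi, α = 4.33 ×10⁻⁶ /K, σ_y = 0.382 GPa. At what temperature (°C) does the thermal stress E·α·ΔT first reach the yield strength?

238 °C

E = 58050 ksi = 400.2 GPa.
σ_y = 0.382 GPa = 382.0 MPa.
E·α·ΔT = 382.0 MPa ⇒ ΔT = 382.0 / (400.2×10³ × 4.33×10⁻⁶) = 220.4 K.
T = 17.4 + 220.4 = 237.8 °C.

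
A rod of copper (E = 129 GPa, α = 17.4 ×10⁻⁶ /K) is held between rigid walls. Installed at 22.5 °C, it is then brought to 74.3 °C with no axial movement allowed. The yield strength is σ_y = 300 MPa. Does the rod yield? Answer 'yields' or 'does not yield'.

does not yield

ΔT = 51.80 K. Constrained thermal stress σ = E·α·ΔT = 129.0×10³ MPa × 17.4×10⁻⁶ × 51.80 = 116 MPa (compressive).
Compare to σ_y = 300 MPa: σ < σ_y, so it does not yield.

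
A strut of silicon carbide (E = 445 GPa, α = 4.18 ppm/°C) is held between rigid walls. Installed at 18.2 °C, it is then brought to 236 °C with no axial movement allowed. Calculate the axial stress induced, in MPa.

ΔT = 217.8 K. Constrained thermal stress σ = E·α·ΔT = 445.0×10³ MPa × 4.18×10⁻⁶ × 217.8 = 405 MPa (compressive).

405 MPa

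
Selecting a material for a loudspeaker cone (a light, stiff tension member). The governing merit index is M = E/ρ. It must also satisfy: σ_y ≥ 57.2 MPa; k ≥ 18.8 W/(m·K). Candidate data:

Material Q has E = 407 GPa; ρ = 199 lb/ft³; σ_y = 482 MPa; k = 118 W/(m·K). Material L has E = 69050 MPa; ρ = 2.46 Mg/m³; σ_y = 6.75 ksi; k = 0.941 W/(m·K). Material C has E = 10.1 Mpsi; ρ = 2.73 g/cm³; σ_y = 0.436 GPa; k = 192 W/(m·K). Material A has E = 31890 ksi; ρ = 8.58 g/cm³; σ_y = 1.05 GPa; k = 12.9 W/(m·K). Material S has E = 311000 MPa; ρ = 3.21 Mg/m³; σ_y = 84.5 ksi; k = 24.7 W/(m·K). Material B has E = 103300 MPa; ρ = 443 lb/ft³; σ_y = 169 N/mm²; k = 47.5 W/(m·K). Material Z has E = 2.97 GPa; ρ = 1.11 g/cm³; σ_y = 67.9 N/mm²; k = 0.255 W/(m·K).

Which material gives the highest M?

Screen on constraints: σ_y ≥ 57.2 MPa; k ≥ 18.8 W/(m·K). Survivors: material Q, material C, material S, material B.
Putting every candidate on a common basis:
  material Q: E = 407.0 GPa, ρ = 3188 kg/m³
  material C: E = 69.64 GPa, ρ = 2730 kg/m³
  material S: E = 311.0 GPa, ρ = 3210 kg/m³
  material B: E = 103.3 GPa, ρ = 7096 kg/m³
  material Q: M = 128 MN·m/kg
  material S: M = 96.9 MN·m/kg
  material C: M = 25.5 MN·m/kg
  material B: M = 14.6 MN·m/kg
Material Q has the largest M.

material Q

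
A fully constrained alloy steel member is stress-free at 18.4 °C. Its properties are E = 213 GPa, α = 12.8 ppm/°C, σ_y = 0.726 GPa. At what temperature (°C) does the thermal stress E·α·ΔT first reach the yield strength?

σ_y = 0.726 GPa = 726.0 MPa.
E·α·ΔT = 726.0 MPa ⇒ ΔT = 726.0 / (213.0×10³ × 12.8×10⁻⁶) = 266.3 K.
T = 18.4 + 266.3 = 284.7 °C.

285 °C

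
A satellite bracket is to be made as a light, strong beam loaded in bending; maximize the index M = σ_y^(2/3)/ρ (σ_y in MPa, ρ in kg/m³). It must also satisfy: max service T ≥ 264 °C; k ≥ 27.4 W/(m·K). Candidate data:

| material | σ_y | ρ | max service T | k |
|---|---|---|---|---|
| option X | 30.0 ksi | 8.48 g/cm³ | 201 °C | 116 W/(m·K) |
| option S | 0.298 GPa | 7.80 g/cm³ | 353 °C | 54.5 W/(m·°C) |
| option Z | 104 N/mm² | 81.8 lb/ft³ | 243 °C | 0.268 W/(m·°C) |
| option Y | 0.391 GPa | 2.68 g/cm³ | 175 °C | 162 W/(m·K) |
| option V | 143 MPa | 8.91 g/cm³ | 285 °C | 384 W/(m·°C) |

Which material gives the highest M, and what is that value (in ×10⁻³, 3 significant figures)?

option S, M = 5.72×10⁻³

Screen on constraints: max service T ≥ 264 °C; k ≥ 27.4 W/(m·K). Survivors: option S, option V.
In SI units:
  option S: σ_y = 298.0 MPa, ρ = 7800 kg/m³
  option V: σ_y = 143.0 MPa, ρ = 8910 kg/m³
  option S: M = 5.72×10⁻³
  option V: M = 3.07×10⁻³
Option S has the largest M.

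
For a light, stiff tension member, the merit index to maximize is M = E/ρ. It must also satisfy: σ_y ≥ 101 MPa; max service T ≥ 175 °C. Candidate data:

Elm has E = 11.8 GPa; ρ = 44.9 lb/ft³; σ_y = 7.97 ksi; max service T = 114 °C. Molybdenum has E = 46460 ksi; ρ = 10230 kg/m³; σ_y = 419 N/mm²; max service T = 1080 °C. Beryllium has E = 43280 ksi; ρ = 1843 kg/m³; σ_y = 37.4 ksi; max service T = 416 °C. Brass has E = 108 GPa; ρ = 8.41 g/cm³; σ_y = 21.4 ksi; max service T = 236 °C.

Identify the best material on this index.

beryllium

Screen on constraints: σ_y ≥ 101 MPa; max service T ≥ 175 °C. Survivors: molybdenum, beryllium, brass.
Convert each candidate to consistent units, then evaluate M:
  molybdenum: E = 320.3 GPa, ρ = 10230 kg/m³
  beryllium: E = 298.4 GPa, ρ = 1843 kg/m³
  brass: E = 108.0 GPa, ρ = 8410 kg/m³
  beryllium: M = 162 MN·m/kg
  molybdenum: M = 31.3 MN·m/kg
  brass: M = 12.8 MN·m/kg
The maximum is for beryllium.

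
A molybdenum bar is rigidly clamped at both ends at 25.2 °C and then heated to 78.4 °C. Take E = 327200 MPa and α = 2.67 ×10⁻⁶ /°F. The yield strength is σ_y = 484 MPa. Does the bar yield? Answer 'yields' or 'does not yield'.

E = 327200 MPa = 327.2 GPa.
α = 2.67×10⁻⁶/°F × 9/5 = 4.81×10⁻⁶/K.
ΔT = 53.20 K. Constrained thermal stress σ = E·α·ΔT = 327.2×10³ MPa × 4.81×10⁻⁶ × 53.20 = 83.7 MPa (compressive).
Compare to σ_y = 484 MPa: σ < σ_y, so it does not yield.

does not yield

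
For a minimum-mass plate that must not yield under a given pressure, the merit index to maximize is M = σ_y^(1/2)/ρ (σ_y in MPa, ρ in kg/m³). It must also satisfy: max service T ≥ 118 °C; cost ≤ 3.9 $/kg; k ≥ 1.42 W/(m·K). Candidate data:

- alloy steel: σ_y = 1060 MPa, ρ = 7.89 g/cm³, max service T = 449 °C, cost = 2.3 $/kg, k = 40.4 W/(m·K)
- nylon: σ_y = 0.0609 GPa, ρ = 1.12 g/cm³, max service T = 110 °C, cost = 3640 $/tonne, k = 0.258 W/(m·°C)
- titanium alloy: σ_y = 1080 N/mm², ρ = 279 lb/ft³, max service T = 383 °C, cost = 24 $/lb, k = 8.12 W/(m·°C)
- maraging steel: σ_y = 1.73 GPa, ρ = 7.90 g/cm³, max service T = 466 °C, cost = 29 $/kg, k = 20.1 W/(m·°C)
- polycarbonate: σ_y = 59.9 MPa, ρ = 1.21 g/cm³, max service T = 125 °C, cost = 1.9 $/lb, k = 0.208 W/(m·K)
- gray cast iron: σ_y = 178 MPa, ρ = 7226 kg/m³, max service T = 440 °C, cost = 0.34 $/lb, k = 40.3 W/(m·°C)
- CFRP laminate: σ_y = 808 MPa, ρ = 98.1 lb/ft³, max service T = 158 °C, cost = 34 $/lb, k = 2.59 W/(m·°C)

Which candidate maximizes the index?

Screen on constraints: max service T ≥ 118 °C; cost ≤ 3.9 $/kg; k ≥ 1.42 W/(m·K). Survivors: alloy steel, gray cast iron.
Convert each candidate to consistent units, then evaluate M:
  alloy steel: σ_y = 1060 MPa, ρ = 7890 kg/m³
  gray cast iron: σ_y = 178.0 MPa, ρ = 7226 kg/m³
  alloy steel: M = 4.13×10⁻³
  gray cast iron: M = 1.85×10⁻³
Alloy steel ranks first.

alloy steel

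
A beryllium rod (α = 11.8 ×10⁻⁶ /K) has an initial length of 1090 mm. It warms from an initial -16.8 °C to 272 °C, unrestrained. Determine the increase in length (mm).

3.71 mm

ΔT = 272 − (-16.8) = 288.8 K.
ΔL = α·L₀·ΔT = 11.8×10⁻⁶ × 1090 mm × 288.8 K = 3.71 mm.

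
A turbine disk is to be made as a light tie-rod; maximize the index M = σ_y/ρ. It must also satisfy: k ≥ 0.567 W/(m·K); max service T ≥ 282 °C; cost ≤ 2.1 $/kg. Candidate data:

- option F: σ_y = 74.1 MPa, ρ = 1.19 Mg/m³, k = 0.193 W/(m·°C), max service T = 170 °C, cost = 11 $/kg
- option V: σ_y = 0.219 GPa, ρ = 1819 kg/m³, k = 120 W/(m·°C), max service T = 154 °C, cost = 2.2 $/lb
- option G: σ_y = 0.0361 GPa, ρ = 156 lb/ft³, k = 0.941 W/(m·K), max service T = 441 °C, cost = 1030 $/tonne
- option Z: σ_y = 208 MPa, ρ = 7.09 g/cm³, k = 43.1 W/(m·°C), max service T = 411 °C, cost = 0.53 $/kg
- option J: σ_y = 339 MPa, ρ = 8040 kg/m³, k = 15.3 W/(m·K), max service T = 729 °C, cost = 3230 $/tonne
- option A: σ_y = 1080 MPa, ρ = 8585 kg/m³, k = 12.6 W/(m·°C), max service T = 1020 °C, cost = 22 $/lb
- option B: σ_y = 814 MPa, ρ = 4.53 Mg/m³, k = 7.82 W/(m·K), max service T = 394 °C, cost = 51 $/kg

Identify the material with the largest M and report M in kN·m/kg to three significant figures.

option Z, M = 29.3 kN·m/kg

Screen on constraints: k ≥ 0.567 W/(m·K); max service T ≥ 282 °C; cost ≤ 2.1 $/kg. Survivors: option G, option Z.
Convert each candidate to consistent units, then evaluate M:
  option G: σ_y = 36.10 MPa, ρ = 2499 kg/m³
  option Z: σ_y = 208.0 MPa, ρ = 7090 kg/m³
  option Z: M = 29.3 kN·m/kg
  option G: M = 14.4 kN·m/kg
Option Z has the largest M.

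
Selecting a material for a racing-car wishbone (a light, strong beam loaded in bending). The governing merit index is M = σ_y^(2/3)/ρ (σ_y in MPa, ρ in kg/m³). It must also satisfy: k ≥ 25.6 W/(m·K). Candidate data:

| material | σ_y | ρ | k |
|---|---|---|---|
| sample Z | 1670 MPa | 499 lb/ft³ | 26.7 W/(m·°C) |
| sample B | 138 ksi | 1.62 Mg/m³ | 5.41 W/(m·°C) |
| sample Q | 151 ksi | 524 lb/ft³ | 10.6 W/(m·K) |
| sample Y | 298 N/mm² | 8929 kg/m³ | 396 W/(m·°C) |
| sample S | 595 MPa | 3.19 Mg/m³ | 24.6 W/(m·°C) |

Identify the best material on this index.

sample Z

Screen on constraints: k ≥ 25.6 W/(m·K). Survivors: sample Z, sample Y.
Convert each candidate to consistent units, then evaluate M:
  sample Z: σ_y = 1670 MPa, ρ = 7993 kg/m³
  sample Y: σ_y = 298.0 MPa, ρ = 8929 kg/m³
  sample Z: M = 17.6×10⁻³
  sample Y: M = 5.00×10⁻³
Highest index: sample Z.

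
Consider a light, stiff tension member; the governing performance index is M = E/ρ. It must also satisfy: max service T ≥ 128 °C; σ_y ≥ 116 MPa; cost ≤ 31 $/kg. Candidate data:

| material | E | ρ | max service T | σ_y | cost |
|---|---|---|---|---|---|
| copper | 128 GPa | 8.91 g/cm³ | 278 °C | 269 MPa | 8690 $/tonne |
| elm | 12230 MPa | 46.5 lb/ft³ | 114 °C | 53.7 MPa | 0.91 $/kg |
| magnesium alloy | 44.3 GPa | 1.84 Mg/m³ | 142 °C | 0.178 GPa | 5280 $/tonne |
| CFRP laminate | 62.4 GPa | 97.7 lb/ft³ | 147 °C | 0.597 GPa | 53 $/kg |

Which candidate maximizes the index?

magnesium alloy

Screen on constraints: max service T ≥ 128 °C; σ_y ≥ 116 MPa; cost ≤ 31 $/kg. Survivors: copper, magnesium alloy.
Normalizing units and computing the index:
  copper: E = 128.0 GPa, ρ = 8910 kg/m³
  magnesium alloy: E = 44.30 GPa, ρ = 1840 kg/m³
  magnesium alloy: M = 24.1 MN·m/kg
  copper: M = 14.4 MN·m/kg
The maximum is for magnesium alloy.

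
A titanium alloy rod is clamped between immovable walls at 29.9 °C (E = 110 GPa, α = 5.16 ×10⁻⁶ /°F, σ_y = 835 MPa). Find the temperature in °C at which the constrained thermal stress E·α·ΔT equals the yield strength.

847 °C

α = 5.16×10⁻⁶/°F × 9/5 = 9.29×10⁻⁶/K.
E·α·ΔT = 835.0 MPa ⇒ ΔT = 835.0 / (110.0×10³ × 9.29×10⁻⁶) = 817.3 K.
T = 29.9 + 817.3 = 847.2 °C.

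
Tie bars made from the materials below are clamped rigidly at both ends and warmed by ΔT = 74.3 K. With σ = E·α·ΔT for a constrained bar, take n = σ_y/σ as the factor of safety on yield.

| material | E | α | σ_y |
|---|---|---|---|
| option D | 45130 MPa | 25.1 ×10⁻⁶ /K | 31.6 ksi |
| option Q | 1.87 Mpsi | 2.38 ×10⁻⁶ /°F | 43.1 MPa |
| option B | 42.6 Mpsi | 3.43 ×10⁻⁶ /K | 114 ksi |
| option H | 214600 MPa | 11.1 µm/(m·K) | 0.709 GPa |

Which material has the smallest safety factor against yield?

With everything in SI (GPa, ×10⁻⁶/K, MPa):
  option D: E = 45.13, α = 25.1, σ_y = 217.9 → σ = 84.2 MPa, n = 2.59
  option Q: E = 12.89, α = 4.28, σ_y = 43.10 → σ = 4.10 MPa, n = 10.5
  option B: E = 293.7, α = 3.43, σ_y = 786.0 → σ = 74.9 MPa, n = 10.5
  option H: E = 214.6, α = 11.1, σ_y = 709.0 → σ = 177 MPa, n = 4.01
Option D has the lowest safety factor, n = 2.59.

option D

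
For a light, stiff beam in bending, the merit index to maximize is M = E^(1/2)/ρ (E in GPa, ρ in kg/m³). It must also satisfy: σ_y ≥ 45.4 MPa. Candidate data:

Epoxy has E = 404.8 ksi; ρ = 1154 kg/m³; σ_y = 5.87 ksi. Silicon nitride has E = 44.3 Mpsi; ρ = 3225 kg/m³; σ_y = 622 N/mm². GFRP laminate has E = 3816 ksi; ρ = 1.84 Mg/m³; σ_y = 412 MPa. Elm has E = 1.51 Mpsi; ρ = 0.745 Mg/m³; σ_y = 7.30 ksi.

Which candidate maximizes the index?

Screen on constraints: σ_y ≥ 45.4 MPa. Survivors: silicon nitride, GFRP laminate, elm.
After converting to SI:
  silicon nitride: E = 305.4 GPa, ρ = 3225 kg/m³
  GFRP laminate: E = 26.31 GPa, ρ = 1840 kg/m³
  elm: E = 10.41 GPa, ρ = 745.0 kg/m³
  silicon nitride: M = 5.42×10⁻³
  elm: M = 4.33×10⁻³
  GFRP laminate: M = 2.79×10⁻³
Silicon nitride has the largest M.

silicon nitride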